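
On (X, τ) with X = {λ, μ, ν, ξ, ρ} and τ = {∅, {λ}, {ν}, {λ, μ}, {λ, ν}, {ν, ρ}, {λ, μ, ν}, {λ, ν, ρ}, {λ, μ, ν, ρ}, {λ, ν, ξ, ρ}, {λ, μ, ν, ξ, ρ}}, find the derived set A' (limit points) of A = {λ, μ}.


A' = {μ, ξ}

For each x ∈ X, list the open sets U ∈ τ with x ∈ U, then check whether U ∩ (A ∖ {x}) ≠ ∅ for every such U.
  x = λ: open {λ} ∋ x has {λ} ∩ (A ∖ {λ}) = ∅, so x is NOT a limit point.
  x = μ: opens ∋ x are {λ, μ}, {λ, μ, ν}, {λ, μ, ν, ρ}, {λ, μ, ν, ξ, ρ}; each meets A ∖ {μ}, so x IS a limit point.
  x = ν: open {ν} ∋ x has {ν} ∩ (A ∖ {ν}) = ∅, so x is NOT a limit point.
  x = ξ: opens ∋ x are {λ, ν, ξ, ρ}, {λ, μ, ν, ξ, ρ}; each meets A ∖ {ξ}, so x IS a limit point.
  x = ρ: open {ν, ρ} ∋ x has {ν, ρ} ∩ (A ∖ {ρ}) = ∅, so x is NOT a limit point.
Collecting: A' = {μ, ξ}.


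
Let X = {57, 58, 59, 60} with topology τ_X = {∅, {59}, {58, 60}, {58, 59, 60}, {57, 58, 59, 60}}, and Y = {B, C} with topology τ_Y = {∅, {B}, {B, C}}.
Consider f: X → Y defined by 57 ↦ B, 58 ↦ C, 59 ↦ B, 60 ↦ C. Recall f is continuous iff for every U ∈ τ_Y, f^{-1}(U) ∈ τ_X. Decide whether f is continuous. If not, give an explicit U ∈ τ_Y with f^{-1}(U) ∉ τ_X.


f is NOT continuous.

Compute f^{-1}(U) for each U ∈ τ_Y:
  U = ∅: f^{-1}(U) = ∅ ∈ τ_X ✓.
  U = {B}: f^{-1}(U) = {57, 59} ∉ τ_X ✗.
  U = {B, C}: f^{-1}(U) = {57, 58, 59, 60} ∈ τ_X ✓.
Found U = {B} with f^{-1}(U) = {57, 59} not in τ_X. Therefore f is NOT continuous.


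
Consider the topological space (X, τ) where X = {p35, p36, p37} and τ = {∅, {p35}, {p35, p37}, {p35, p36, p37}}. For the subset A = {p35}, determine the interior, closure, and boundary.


int(A) = {p35}, cl(A) = {p35, p36, p37}, ∂A = {p36, p37}.

Closed sets in (X, τ) are complements of opens:
  closed(X, τ) = {∅, {p36}, {p36, p37}, {p35, p36, p37}}.
int(A) = ⋃ {U ∈ τ : U ⊆ A}. Opens contained in A: ∅, {p35}.
Taking the union of these: int(A) = {p35}.
cl(A) = ⋂ {C closed : A ⊆ C}. Closed sets containing A: {p35, p36, p37}.
Intersecting these: cl(A) = {p35, p36, p37}.
∂A = cl(A) ∖ int(A) = {p35, p36, p37} ∖ {p35} = {p36, p37}.


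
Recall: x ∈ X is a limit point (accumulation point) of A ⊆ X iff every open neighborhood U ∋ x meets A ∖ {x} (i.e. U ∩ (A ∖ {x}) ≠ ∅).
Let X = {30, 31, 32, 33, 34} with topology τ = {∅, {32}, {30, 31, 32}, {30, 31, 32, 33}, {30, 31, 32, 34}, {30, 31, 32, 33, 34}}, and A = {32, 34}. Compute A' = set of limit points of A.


A' = {30, 31, 33, 34}

For each x ∈ X, list the open sets U ∈ τ with x ∈ U, then check whether U ∩ (A ∖ {x}) ≠ ∅ for every such U.
  x = 30: opens ∋ x are {30, 31, 32}, {30, 31, 32, 33}, {30, 31, 32, 34}, {30, 31, 32, 33, 34}; each meets A ∖ {30}, so x IS a limit point.
  x = 31: opens ∋ x are {30, 31, 32}, {30, 31, 32, 33}, {30, 31, 32, 34}, {30, 31, 32, 33, 34}; each meets A ∖ {31}, so x IS a limit point.
  x = 32: open {32} ∋ x has {32} ∩ (A ∖ {32}) = ∅, so x is NOT a limit point.
  x = 33: opens ∋ x are {30, 31, 32, 33}, {30, 31, 32, 33, 34}; each meets A ∖ {33}, so x IS a limit point.
  x = 34: opens ∋ x are {30, 31, 32, 34}, {30, 31, 32, 33, 34}; each meets A ∖ {34}, so x IS a limit point.
Collecting: A' = {30, 31, 33, 34}.


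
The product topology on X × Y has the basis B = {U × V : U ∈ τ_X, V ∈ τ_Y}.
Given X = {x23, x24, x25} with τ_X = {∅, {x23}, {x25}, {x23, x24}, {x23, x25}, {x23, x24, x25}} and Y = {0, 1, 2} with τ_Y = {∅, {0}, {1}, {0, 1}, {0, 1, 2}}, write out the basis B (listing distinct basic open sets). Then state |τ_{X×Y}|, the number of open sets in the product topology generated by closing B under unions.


Basis B = {∅ × ∅, {x23} × {0}, {x23} × {1}, {x25} × {0}, {x25} × {1}, {x23} × {0, 1}, {x23, x24} × {0}, {x23, x25} × {0}, {x23, x24} × {1}, {x23, x25} × {1}, {x25} × {0, 1}, {x23} × {0, 1, 2}, {x23, x24, x25} × {0}, {x23, x24, x25} × {1}, {x25} × {0, 1, 2}, {x23, x24} × {0, 1}, {x23, x25} × {0, 1}, {x23, x24} × {0, 1, 2}, {x23, x25} × {0, 1, 2}, {x23, x24, x25} × {0, 1}, {x23, x24, x25} × {0, 1, 2}}; |τ_{X×Y}| = 70.

Enumerate products U × V with U ∈ τ_X, V ∈ τ_Y (deduplicated):
  ∅ × ∅ = {} (∅)
  {x23} × {0} = {(x23,0)}
  {x23} × {1} = {(x23,1)}
  {x25} × {0} = {(x25,0)}
  {x25} × {1} = {(x25,1)}
  {x23} × {0, 1} = {(x23,0), (x23,1)}
  {x23, x24} × {0} = {(x23,0), (x24,0)}
  {x23, x25} × {0} = {(x23,0), (x25,0)}
  {x23, x24} × {1} = {(x23,1), (x24,1)}
  {x23, x25} × {1} = {(x23,1), (x25,1)}
  {x25} × {0, 1} = {(x25,0), (x25,1)}
  {x23} × {0, 1, 2} = {(x23,0), (x23,1), (x23,2)}
  {x23, x24, x25} × {0} = {(x23,0), (x24,0), (x25,0)}
  {x23, x24, x25} × {1} = {(x23,1), (x24,1), (x25,1)}
  {x25} × {0, 1, 2} = {(x25,0), (x25,1), (x25,2)}
  {x23, x24} × {0, 1} = {(x23,0), (x23,1), (x24,0), (x24,1)}
  {x23, x25} × {0, 1} = {(x23,0), (x23,1), (x25,0), (x25,1)}
  {x23, x24} × {0, 1, 2} = {(x23,0), (x23,1), (x23,2), (x24,0), (x24,1), (x24,2)}
  {x23, x25} × {0, 1, 2} = {(x23,0), (x23,1), (x23,2), (x25,0), (x25,1), (x25,2)}
  {x23, x24, x25} × {0, 1} = {(x23,0), (x23,1), (x24,0), (x24,1), (x25,0), (x25,1)}
  {x23, x24, x25} × {0, 1, 2} = {(x23,0), (x23,1), (x23,2), (x24,0), (x24,1), (x24,2), (x25,0), (x25,1), (x25,2)}
These 21 distinct sets form the basis B.
Close under arbitrary unions to get τ_{X×Y}; counting gives |τ_{X×Y}| = 70.


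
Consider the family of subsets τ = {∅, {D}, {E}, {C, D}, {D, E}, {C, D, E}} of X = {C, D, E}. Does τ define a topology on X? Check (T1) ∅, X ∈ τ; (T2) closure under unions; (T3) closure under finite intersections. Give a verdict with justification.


τ IS a topology on X.

Axiom (T1): ∅ ∈ τ? Yes; X ∈ τ? Yes.
Axiom (T2/T3): check pairwise unions and intersections of members of τ.
All pairwise intersections and unions checked — each lies in τ. Therefore τ satisfies (T1), (T2), (T3): it IS a topology on X.


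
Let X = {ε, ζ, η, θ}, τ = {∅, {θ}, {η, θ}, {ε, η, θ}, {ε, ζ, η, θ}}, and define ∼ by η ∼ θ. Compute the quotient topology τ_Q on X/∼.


X/∼ = {[ε], [ζ], [η=θ]}; |τ_Q| = 4.

Equivalence classes: [ε], [ζ], [η=θ].
Quotient map π: X → X/∼ sends ε ↦ [ε], ζ ↦ [ζ], η ↦ [η=θ], θ ↦ [η=θ].
For each subset V ⊆ X/∼, compute π^{-1}(V) ⊆ X and check whether π^{-1}(V) ∈ τ. V is open in τ_Q iff π^{-1}(V) ∈ τ.
  V = {}: π^{-1}(V) = ∅ ∈ τ ✓.
  V = {[ε]}: π^{-1}(V) = {ε} ∉ τ ✗.
  V = {[ζ]}: π^{-1}(V) = {ζ} ∉ τ ✗.
  V = {[ε], [ζ]}: π^{-1}(V) = {ε, ζ} ∉ τ ✗.
  V = {[η=θ]}: π^{-1}(V) = {η, θ} ∈ τ ✓.
  V = {[ε], [η=θ]}: π^{-1}(V) = {ε, η, θ} ∈ τ ✓.
  V = {[ζ], [η=θ]}: π^{-1}(V) = {ζ, η, θ} ∉ τ ✗.
  V = {[ε], [ζ], [η=θ]}: π^{-1}(V) = {ε, ζ, η, θ} ∈ τ ✓.
Open sets in the quotient: τ_Q = {{}, {[η=θ]}, {[ε], [η=θ]}, {[ε], [ζ], [η=θ]}} (4 elements).


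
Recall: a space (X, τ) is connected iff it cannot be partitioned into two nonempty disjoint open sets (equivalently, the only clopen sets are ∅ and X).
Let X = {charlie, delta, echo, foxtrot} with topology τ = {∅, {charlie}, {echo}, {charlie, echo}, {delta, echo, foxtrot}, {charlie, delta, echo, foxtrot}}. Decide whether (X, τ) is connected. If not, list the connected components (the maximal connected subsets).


(X, τ) is disconnected; components = [{charlie}, {delta, echo, foxtrot}].

Find clopen sets (U ∈ τ with X ∖ U ∈ τ):
  U = ∅, X ∖ U = {charlie, delta, echo, foxtrot} — both open, so U is clopen.
  U = {charlie}, X ∖ U = {delta, echo, foxtrot} — both open, so U is clopen.
  U = {delta, echo, foxtrot}, X ∖ U = {charlie} — both open, so U is clopen.
  U = {charlie, delta, echo, foxtrot}, X ∖ U = ∅ — both open, so U is clopen.
Nontrivial clopen(s) exist: e.g. {delta, echo, foxtrot}. So (X, τ) is disconnected.
Compute connected components by grouping points that agree on all clopens:
  component: {charlie}
  component: {delta, echo, foxtrot}


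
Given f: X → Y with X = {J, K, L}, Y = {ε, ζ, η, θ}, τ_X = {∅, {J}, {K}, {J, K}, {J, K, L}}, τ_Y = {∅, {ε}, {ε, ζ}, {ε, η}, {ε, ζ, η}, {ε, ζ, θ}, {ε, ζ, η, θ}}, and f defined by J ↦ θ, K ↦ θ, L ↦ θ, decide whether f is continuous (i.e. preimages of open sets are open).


f IS continuous.

Compute f^{-1}(U) for each U ∈ τ_Y:
  U = ∅: f^{-1}(U) = ∅ ∈ τ_X ✓.
  U = {ε}: f^{-1}(U) = ∅ ∈ τ_X ✓.
  U = {ε, ζ}: f^{-1}(U) = ∅ ∈ τ_X ✓.
  U = {ε, η}: f^{-1}(U) = ∅ ∈ τ_X ✓.
  U = {ε, ζ, η}: f^{-1}(U) = ∅ ∈ τ_X ✓.
  U = {ε, ζ, θ}: f^{-1}(U) = {J, K, L} ∈ τ_X ✓.
  U = {ε, ζ, η, θ}: f^{-1}(U) = {J, K, L} ∈ τ_X ✓.
Every preimage lies in τ_X, so f IS continuous.


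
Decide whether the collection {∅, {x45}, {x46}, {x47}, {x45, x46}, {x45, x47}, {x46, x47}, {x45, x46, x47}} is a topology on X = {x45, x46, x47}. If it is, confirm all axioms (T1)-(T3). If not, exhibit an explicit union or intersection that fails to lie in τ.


τ IS a topology on X.

Axiom (T1): ∅ ∈ τ? Yes; X ∈ τ? Yes.
Axiom (T2/T3): check pairwise unions and intersections of members of τ.
All pairwise intersections and unions checked — each lies in τ. Therefore τ satisfies (T1), (T2), (T3): it IS a topology on X.


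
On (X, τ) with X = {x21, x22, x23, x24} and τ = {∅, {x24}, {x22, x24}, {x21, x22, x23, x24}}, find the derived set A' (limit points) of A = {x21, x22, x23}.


A' = {x21, x23}

For each x ∈ X, list the open sets U ∈ τ with x ∈ U, then check whether U ∩ (A ∖ {x}) ≠ ∅ for every such U.
  x = x21: opens ∋ x are {x21, x22, x23, x24}; each meets A ∖ {x21}, so x IS a limit point.
  x = x22: open {x22, x24} ∋ x has {x22, x24} ∩ (A ∖ {x22}) = ∅, so x is NOT a limit point.
  x = x23: opens ∋ x are {x21, x22, x23, x24}; each meets A ∖ {x23}, so x IS a limit point.
  x = x24: open {x24} ∋ x has {x24} ∩ (A ∖ {x24}) = ∅, so x is NOT a limit point.
Collecting: A' = {x21, x23}.


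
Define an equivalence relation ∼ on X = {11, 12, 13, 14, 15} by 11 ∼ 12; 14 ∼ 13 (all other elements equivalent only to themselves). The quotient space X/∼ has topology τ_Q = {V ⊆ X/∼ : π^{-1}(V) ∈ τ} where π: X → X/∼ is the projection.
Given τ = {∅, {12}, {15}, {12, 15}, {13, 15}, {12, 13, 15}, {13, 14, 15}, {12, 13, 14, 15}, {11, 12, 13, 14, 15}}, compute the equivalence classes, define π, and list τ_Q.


X/∼ = {[11=12], [13=14], [15]}; |τ_Q| = 4.

Equivalence classes: [11=12], [13=14], [15].
Quotient map π: X → X/∼ sends 11 ↦ [11=12], 12 ↦ [11=12], 13 ↦ [13=14], 14 ↦ [13=14], 15 ↦ [15].
For each subset V ⊆ X/∼, compute π^{-1}(V) ⊆ X and check whether π^{-1}(V) ∈ τ. V is open in τ_Q iff π^{-1}(V) ∈ τ.
  V = {}: π^{-1}(V) = ∅ ∈ τ ✓.
  V = {[11=12]}: π^{-1}(V) = {11, 12} ∉ τ ✗.
  V = {[13=14]}: π^{-1}(V) = {13, 14} ∉ τ ✗.
  V = {[11=12], [13=14]}: π^{-1}(V) = {11, 12, 13, 14} ∉ τ ✗.
  V = {[15]}: π^{-1}(V) = {15} ∈ τ ✓.
  V = {[11=12], [15]}: π^{-1}(V) = {11, 12, 15} ∉ τ ✗.
  V = {[13=14], [15]}: π^{-1}(V) = {13, 14, 15} ∈ τ ✓.
  V = {[11=12], [13=14], [15]}: π^{-1}(V) = {11, 12, 13, 14, 15} ∈ τ ✓.
Open sets in the quotient: τ_Q = {{}, {[15]}, {[13=14], [15]}, {[11=12], [13=14], [15]}} (4 elements).


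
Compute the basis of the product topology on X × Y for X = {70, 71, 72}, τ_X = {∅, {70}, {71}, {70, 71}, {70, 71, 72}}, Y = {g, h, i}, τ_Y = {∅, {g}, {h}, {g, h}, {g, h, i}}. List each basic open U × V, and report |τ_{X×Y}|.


Basis B = {∅ × ∅, {70} × {g}, {70} × {h}, {71} × {g}, {71} × {h}, {70} × {g, h}, {70, 71} × {g}, {70, 71} × {h}, {71} × {g, h}, {70} × {g, h, i}, {70, 71, 72} × {g}, {70, 71, 72} × {h}, {71} × {g, h, i}, {70, 71} × {g, h}, {70, 71} × {g, h, i}, {70, 71, 72} × {g, h}, {70, 71, 72} × {g, h, i}}; |τ_{X×Y}| = 48.

Enumerate products U × V with U ∈ τ_X, V ∈ τ_Y (deduplicated):
  ∅ × ∅ = {} (∅)
  {70} × {g} = {(70,g)}
  {70} × {h} = {(70,h)}
  {71} × {g} = {(71,g)}
  {71} × {h} = {(71,h)}
  {70} × {g, h} = {(70,g), (70,h)}
  {70, 71} × {g} = {(70,g), (71,g)}
  {70, 71} × {h} = {(70,h), (71,h)}
  {71} × {g, h} = {(71,g), (71,h)}
  {70} × {g, h, i} = {(70,g), (70,h), (70,i)}
  {70, 71, 72} × {g} = {(70,g), (71,g), (72,g)}
  {70, 71, 72} × {h} = {(70,h), (71,h), (72,h)}
  {71} × {g, h, i} = {(71,g), (71,h), (71,i)}
  {70, 71} × {g, h} = {(70,g), (70,h), (71,g), (71,h)}
  {70, 71} × {g, h, i} = {(70,g), (70,h), (70,i), (71,g), (71,h), (71,i)}
  {70, 71, 72} × {g, h} = {(70,g), (70,h), (71,g), (71,h), (72,g), (72,h)}
  {70, 71, 72} × {g, h, i} = {(70,g), (70,h), (70,i), (71,g), (71,h), (71,i), (72,g), (72,h), (72,i)}
These 17 distinct sets form the basis B.
Close under arbitrary unions to get τ_{X×Y}; counting gives |τ_{X×Y}| = 48.


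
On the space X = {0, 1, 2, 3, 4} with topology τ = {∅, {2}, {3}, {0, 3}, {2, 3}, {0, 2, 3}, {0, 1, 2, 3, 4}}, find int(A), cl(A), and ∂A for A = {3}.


int(A) = {3}, cl(A) = {0, 1, 3, 4}, ∂A = {0, 1, 4}.

Closed sets in (X, τ) are complements of opens:
  closed(X, τ) = {∅, {1, 4}, {0, 1, 4}, {1, 2, 4}, {0, 1, 2, 4}, {0, 1, 3, 4}, {0, 1, 2, 3, 4}}.
int(A) = ⋃ {U ∈ τ : U ⊆ A}. Opens contained in A: ∅, {3}.
Taking the union of these: int(A) = {3}.
cl(A) = ⋂ {C closed : A ⊆ C}. Closed sets containing A: {0, 1, 3, 4}, {0, 1, 2, 3, 4}.
Intersecting these: cl(A) = {0, 1, 3, 4}.
∂A = cl(A) ∖ int(A) = {0, 1, 3, 4} ∖ {3} = {0, 1, 4}.


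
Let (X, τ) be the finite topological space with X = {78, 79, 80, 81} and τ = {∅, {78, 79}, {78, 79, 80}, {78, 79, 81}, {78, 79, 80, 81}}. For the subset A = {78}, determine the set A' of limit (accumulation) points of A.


A' = {79, 80, 81}

For each x ∈ X, list the open sets U ∈ τ with x ∈ U, then check whether U ∩ (A ∖ {x}) ≠ ∅ for every such U.
  x = 78: open {78, 79} ∋ x has {78, 79} ∩ (A ∖ {78}) = ∅, so x is NOT a limit point.
  x = 79: opens ∋ x are {78, 79}, {78, 79, 80}, {78, 79, 81}, {78, 79, 80, 81}; each meets A ∖ {79}, so x IS a limit point.
  x = 80: opens ∋ x are {78, 79, 80}, {78, 79, 80, 81}; each meets A ∖ {80}, so x IS a limit point.
  x = 81: opens ∋ x are {78, 79, 81}, {78, 79, 80, 81}; each meets A ∖ {81}, so x IS a limit point.
Collecting: A' = {79, 80, 81}.


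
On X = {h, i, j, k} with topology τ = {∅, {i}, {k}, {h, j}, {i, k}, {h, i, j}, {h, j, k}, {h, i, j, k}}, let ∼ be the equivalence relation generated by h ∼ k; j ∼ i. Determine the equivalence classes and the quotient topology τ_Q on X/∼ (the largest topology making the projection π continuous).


X/∼ = {[h=k], [i=j]}; |τ_Q| = 2.

Equivalence classes: [h=k], [i=j].
Quotient map π: X → X/∼ sends h ↦ [h=k], i ↦ [i=j], j ↦ [i=j], k ↦ [h=k].
For each subset V ⊆ X/∼, compute π^{-1}(V) ⊆ X and check whether π^{-1}(V) ∈ τ. V is open in τ_Q iff π^{-1}(V) ∈ τ.
  V = {}: π^{-1}(V) = ∅ ∈ τ ✓.
  V = {[h=k]}: π^{-1}(V) = {h, k} ∉ τ ✗.
  V = {[i=j]}: π^{-1}(V) = {i, j} ∉ τ ✗.
  V = {[h=k], [i=j]}: π^{-1}(V) = {h, i, j, k} ∈ τ ✓.
Open sets in the quotient: τ_Q = {{}, {[h=k], [i=j]}} (2 elements).


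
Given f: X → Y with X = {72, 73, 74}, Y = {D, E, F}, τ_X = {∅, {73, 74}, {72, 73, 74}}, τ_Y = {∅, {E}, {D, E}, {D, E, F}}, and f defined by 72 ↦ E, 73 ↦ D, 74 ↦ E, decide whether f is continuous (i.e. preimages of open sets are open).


f is NOT continuous.

Compute f^{-1}(U) for each U ∈ τ_Y:
  U = ∅: f^{-1}(U) = ∅ ∈ τ_X ✓.
  U = {E}: f^{-1}(U) = {72, 74} ∉ τ_X ✗.
  U = {D, E}: f^{-1}(U) = {72, 73, 74} ∈ τ_X ✓.
  U = {D, E, F}: f^{-1}(U) = {72, 73, 74} ∈ τ_X ✓.
Found U = {E} with f^{-1}(U) = {72, 74} not in τ_X. Therefore f is NOT continuous.


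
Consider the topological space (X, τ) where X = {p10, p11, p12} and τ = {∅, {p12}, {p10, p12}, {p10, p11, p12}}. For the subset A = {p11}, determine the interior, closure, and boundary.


int(A) = ∅, cl(A) = {p11}, ∂A = {p11}.

Closed sets in (X, τ) are complements of opens:
  closed(X, τ) = {∅, {p11}, {p10, p11}, {p10, p11, p12}}.
int(A) = ⋃ {U ∈ τ : U ⊆ A}. Opens contained in A: ∅.
Taking the union of these: int(A) = ∅.
cl(A) = ⋂ {C closed : A ⊆ C}. Closed sets containing A: {p11}, {p10, p11}, {p10, p11, p12}.
Intersecting these: cl(A) = {p11}.
∂A = cl(A) ∖ int(A) = {p11} ∖ ∅ = {p11}.


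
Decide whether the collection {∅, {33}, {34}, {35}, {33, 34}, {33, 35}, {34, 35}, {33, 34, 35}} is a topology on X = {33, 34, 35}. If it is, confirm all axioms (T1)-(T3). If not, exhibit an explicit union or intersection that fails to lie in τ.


τ IS a topology on X.

Axiom (T1): ∅ ∈ τ? Yes; X ∈ τ? Yes.
Axiom (T2/T3): check pairwise unions and intersections of members of τ.
All pairwise intersections and unions checked — each lies in τ. Therefore τ satisfies (T1), (T2), (T3): it IS a topology on X.


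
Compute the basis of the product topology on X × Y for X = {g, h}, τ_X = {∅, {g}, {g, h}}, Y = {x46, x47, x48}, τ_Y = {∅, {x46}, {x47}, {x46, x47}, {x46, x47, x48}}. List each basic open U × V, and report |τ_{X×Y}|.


Basis B = {∅ × ∅, {g} × {x46}, {g} × {x47}, {g} × {x46, x47}, {g, h} × {x46}, {g, h} × {x47}, {g} × {x46, x47, x48}, {g, h} × {x46, x47}, {g, h} × {x46, x47, x48}}; |τ_{X×Y}| = 14.

Enumerate products U × V with U ∈ τ_X, V ∈ τ_Y (deduplicated):
  ∅ × ∅ = {} (∅)
  {g} × {x46} = {(g,x46)}
  {g} × {x47} = {(g,x47)}
  {g} × {x46, x47} = {(g,x46), (g,x47)}
  {g, h} × {x46} = {(g,x46), (h,x46)}
  {g, h} × {x47} = {(g,x47), (h,x47)}
  {g} × {x46, x47, x48} = {(g,x46), (g,x47), (g,x48)}
  {g, h} × {x46, x47} = {(g,x46), (g,x47), (h,x46), (h,x47)}
  {g, h} × {x46, x47, x48} = {(g,x46), (g,x47), (g,x48), (h,x46), (h,x47), (h,x48)}
These 9 distinct sets form the basis B.
Close under arbitrary unions to get τ_{X×Y}; counting gives |τ_{X×Y}| = 14.


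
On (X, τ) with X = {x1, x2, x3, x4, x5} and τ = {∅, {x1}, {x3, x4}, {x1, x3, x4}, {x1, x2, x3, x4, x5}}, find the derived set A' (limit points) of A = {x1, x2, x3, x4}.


A' = {x2, x3, x4, x5}

For each x ∈ X, list the open sets U ∈ τ with x ∈ U, then check whether U ∩ (A ∖ {x}) ≠ ∅ for every such U.
  x = x1: open {x1} ∋ x has {x1} ∩ (A ∖ {x1}) = ∅, so x is NOT a limit point.
  x = x2: opens ∋ x are {x1, x2, x3, x4, x5}; each meets A ∖ {x2}, so x IS a limit point.
  x = x3: opens ∋ x are {x3, x4}, {x1, x3, x4}, {x1, x2, x3, x4, x5}; each meets A ∖ {x3}, so x IS a limit point.
  x = x4: opens ∋ x are {x3, x4}, {x1, x3, x4}, {x1, x2, x3, x4, x5}; each meets A ∖ {x4}, so x IS a limit point.
  x = x5: opens ∋ x are {x1, x2, x3, x4, x5}; each meets A ∖ {x5}, so x IS a limit point.
Collecting: A' = {x2, x3, x4, x5}.


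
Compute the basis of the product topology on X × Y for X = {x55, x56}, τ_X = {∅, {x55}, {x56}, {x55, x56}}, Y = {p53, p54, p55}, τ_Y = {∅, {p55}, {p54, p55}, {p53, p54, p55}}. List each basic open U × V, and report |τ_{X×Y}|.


Basis B = {∅ × ∅, {x55} × {p55}, {x56} × {p55}, {x55} × {p54, p55}, {x55, x56} × {p55}, {x56} × {p54, p55}, {x55} × {p53, p54, p55}, {x56} × {p53, p54, p55}, {x55, x56} × {p54, p55}, {x55, x56} × {p53, p54, p55}}; |τ_{X×Y}| = 16.

Enumerate products U × V with U ∈ τ_X, V ∈ τ_Y (deduplicated):
  ∅ × ∅ = {} (∅)
  {x55} × {p55} = {(x55,p55)}
  {x56} × {p55} = {(x56,p55)}
  {x55} × {p54, p55} = {(x55,p54), (x55,p55)}
  {x55, x56} × {p55} = {(x55,p55), (x56,p55)}
  {x56} × {p54, p55} = {(x56,p54), (x56,p55)}
  {x55} × {p53, p54, p55} = {(x55,p53), (x55,p54), (x55,p55)}
  {x56} × {p53, p54, p55} = {(x56,p53), (x56,p54), (x56,p55)}
  {x55, x56} × {p54, p55} = {(x55,p54), (x55,p55), (x56,p54), (x56,p55)}
  {x55, x56} × {p53, p54, p55} = {(x55,p53), (x55,p54), (x55,p55), (x56,p53), (x56,p54), (x56,p55)}
These 10 distinct sets form the basis B.
Close under arbitrary unions to get τ_{X×Y}; counting gives |τ_{X×Y}| = 16.


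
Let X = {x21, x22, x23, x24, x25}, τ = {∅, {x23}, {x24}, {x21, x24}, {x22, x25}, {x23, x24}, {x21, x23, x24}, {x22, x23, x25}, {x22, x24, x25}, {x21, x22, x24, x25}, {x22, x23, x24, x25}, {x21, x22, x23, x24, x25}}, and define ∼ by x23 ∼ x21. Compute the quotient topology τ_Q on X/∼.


X/∼ = {[x21=x23], [x22], [x24], [x25]}; |τ_Q| = 6.

Equivalence classes: [x21=x23], [x22], [x24], [x25].
Quotient map π: X → X/∼ sends x21 ↦ [x21=x23], x22 ↦ [x22], x23 ↦ [x21=x23], x24 ↦ [x24], x25 ↦ [x25].
For each subset V ⊆ X/∼, compute π^{-1}(V) ⊆ X and check whether π^{-1}(V) ∈ τ. V is open in τ_Q iff π^{-1}(V) ∈ τ.
  V = {}: π^{-1}(V) = ∅ ∈ τ ✓.
  V = {[x21=x23]}: π^{-1}(V) = {x21, x23} ∉ τ ✗.
  V = {[x22]}: π^{-1}(V) = {x22} ∉ τ ✗.
  V = {[x21=x23], [x22]}: π^{-1}(V) = {x21, x22, x23} ∉ τ ✗.
  V = {[x24]}: π^{-1}(V) = {x24} ∈ τ ✓.
  V = {[x21=x23], [x24]}: π^{-1}(V) = {x21, x23, x24} ∈ τ ✓.
  V = {[x22], [x24]}: π^{-1}(V) = {x22, x24} ∉ τ ✗.
  V = {[x21=x23], [x22], [x24]}: π^{-1}(V) = {x21, x22, x23, x24} ∉ τ ✗.
  V = {[x25]}: π^{-1}(V) = {x25} ∉ τ ✗.
  V = {[x21=x23], [x25]}: π^{-1}(V) = {x21, x23, x25} ∉ τ ✗.
  V = {[x22], [x25]}: π^{-1}(V) = {x22, x25} ∈ τ ✓.
  V = {[x21=x23], [x22], [x25]}: π^{-1}(V) = {x21, x22, x23, x25} ∉ τ ✗.
  V = {[x24], [x25]}: π^{-1}(V) = {x24, x25} ∉ τ ✗.
  V = {[x21=x23], [x24], [x25]}: π^{-1}(V) = {x21, x23, x24, x25} ∉ τ ✗.
  V = {[x22], [x24], [x25]}: π^{-1}(V) = {x22, x24, x25} ∈ τ ✓.
  V = {[x21=x23], [x22], [x24], [x25]}: π^{-1}(V) = {x21, x22, x23, x24, x25} ∈ τ ✓.
Open sets in the quotient: τ_Q = {{}, {[x24]}, {[x21=x23], [x24]}, {[x22], [x25]}, {[x22], [x24], [x25]}, {[x21=x23], [x22], [x24], [x25]}} (6 elements).


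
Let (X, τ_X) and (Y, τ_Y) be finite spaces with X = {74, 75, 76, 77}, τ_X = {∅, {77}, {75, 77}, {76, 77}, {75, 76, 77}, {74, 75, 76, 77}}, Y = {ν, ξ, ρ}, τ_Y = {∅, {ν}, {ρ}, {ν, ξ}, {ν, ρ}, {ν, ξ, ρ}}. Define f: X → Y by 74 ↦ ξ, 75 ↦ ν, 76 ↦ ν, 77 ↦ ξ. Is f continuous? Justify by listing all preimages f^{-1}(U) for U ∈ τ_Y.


f is NOT continuous.

Compute f^{-1}(U) for each U ∈ τ_Y:
  U = ∅: f^{-1}(U) = ∅ ∈ τ_X ✓.
  U = {ν}: f^{-1}(U) = {75, 76} ∉ τ_X ✗.
  U = {ρ}: f^{-1}(U) = ∅ ∈ τ_X ✓.
  U = {ν, ξ}: f^{-1}(U) = {74, 75, 76, 77} ∈ τ_X ✓.
  U = {ν, ρ}: f^{-1}(U) = {75, 76} ∉ τ_X ✗.
  U = {ν, ξ, ρ}: f^{-1}(U) = {74, 75, 76, 77} ∈ τ_X ✓.
Found U = {ν} with f^{-1}(U) = {75, 76} not in τ_X. Therefore f is NOT continuous.


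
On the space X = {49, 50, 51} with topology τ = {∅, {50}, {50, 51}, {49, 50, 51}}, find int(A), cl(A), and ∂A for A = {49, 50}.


int(A) = {50}, cl(A) = {49, 50, 51}, ∂A = {49, 51}.

Closed sets in (X, τ) are complements of opens:
  closed(X, τ) = {∅, {49}, {49, 51}, {49, 50, 51}}.
int(A) = ⋃ {U ∈ τ : U ⊆ A}. Opens contained in A: ∅, {50}.
Taking the union of these: int(A) = {50}.
cl(A) = ⋂ {C closed : A ⊆ C}. Closed sets containing A: {49, 50, 51}.
Intersecting these: cl(A) = {49, 50, 51}.
∂A = cl(A) ∖ int(A) = {49, 50, 51} ∖ {50} = {49, 51}.


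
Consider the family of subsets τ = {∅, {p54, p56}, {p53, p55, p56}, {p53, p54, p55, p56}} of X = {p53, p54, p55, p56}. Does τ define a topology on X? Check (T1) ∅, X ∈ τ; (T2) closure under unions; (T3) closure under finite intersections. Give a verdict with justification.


τ is NOT a topology on X.

Axiom (T1): ∅ ∈ τ? Yes; X ∈ τ? Yes.
Axiom (T2/T3): check pairwise unions and intersections of members of τ.
Counterexample for (T3): {p54, p56} ∩ {p53, p55, p56} = {p56} ∉ τ. Therefore τ is NOT a topology.


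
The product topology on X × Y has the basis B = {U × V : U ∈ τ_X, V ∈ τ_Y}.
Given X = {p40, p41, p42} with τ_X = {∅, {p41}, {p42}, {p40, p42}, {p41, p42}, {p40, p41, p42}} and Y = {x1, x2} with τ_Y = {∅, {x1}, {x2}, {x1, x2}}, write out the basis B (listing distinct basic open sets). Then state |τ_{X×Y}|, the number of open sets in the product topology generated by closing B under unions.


Basis B = {∅ × ∅, {p41} × {x1}, {p41} × {x2}, {p42} × {x1}, {p42} × {x2}, {p40, p42} × {x1}, {p40, p42} × {x2}, {p41} × {x1, x2}, {p41, p42} × {x1}, {p41, p42} × {x2}, {p42} × {x1, x2}, {p40, p41, p42} × {x1}, {p40, p41, p42} × {x2}, {p40, p42} × {x1, x2}, {p41, p42} × {x1, x2}, {p40, p41, p42} × {x1, x2}}; |τ_{X×Y}| = 36.

Enumerate products U × V with U ∈ τ_X, V ∈ τ_Y (deduplicated):
  ∅ × ∅ = {} (∅)
  {p41} × {x1} = {(p41,x1)}
  {p41} × {x2} = {(p41,x2)}
  {p42} × {x1} = {(p42,x1)}
  {p42} × {x2} = {(p42,x2)}
  {p40, p42} × {x1} = {(p40,x1), (p42,x1)}
  {p40, p42} × {x2} = {(p40,x2), (p42,x2)}
  {p41} × {x1, x2} = {(p41,x1), (p41,x2)}
  {p41, p42} × {x1} = {(p41,x1), (p42,x1)}
  {p41, p42} × {x2} = {(p41,x2), (p42,x2)}
  {p42} × {x1, x2} = {(p42,x1), (p42,x2)}
  {p40, p41, p42} × {x1} = {(p40,x1), (p41,x1), (p42,x1)}
  {p40, p41, p42} × {x2} = {(p40,x2), (p41,x2), (p42,x2)}
  {p40, p42} × {x1, x2} = {(p40,x1), (p40,x2), (p42,x1), (p42,x2)}
  {p41, p42} × {x1, x2} = {(p41,x1), (p41,x2), (p42,x1), (p42,x2)}
  {p40, p41, p42} × {x1, x2} = {(p40,x1), (p40,x2), (p41,x1), (p41,x2), (p42,x1), (p42,x2)}
These 16 distinct sets form the basis B.
Close under arbitrary unions to get τ_{X×Y}; counting gives |τ_{X×Y}| = 36.


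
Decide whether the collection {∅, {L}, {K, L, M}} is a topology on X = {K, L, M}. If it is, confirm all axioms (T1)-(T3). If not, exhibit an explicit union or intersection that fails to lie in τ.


τ IS a topology on X.

Axiom (T1): ∅ ∈ τ? Yes; X ∈ τ? Yes.
Axiom (T2/T3): check pairwise unions and intersections of members of τ.
All pairwise intersections and unions checked — each lies in τ. Therefore τ satisfies (T1), (T2), (T3): it IS a topology on X.


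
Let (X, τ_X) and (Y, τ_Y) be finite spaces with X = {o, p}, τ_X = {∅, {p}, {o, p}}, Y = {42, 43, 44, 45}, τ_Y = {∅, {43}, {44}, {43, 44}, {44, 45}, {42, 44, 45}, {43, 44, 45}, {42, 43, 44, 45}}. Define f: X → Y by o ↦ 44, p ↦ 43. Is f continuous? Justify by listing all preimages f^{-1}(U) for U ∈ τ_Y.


f is NOT continuous.

Compute f^{-1}(U) for each U ∈ τ_Y:
  U = ∅: f^{-1}(U) = ∅ ∈ τ_X ✓.
  U = {43}: f^{-1}(U) = {p} ∈ τ_X ✓.
  U = {44}: f^{-1}(U) = {o} ∉ τ_X ✗.
  U = {43, 44}: f^{-1}(U) = {o, p} ∈ τ_X ✓.
  U = {44, 45}: f^{-1}(U) = {o} ∉ τ_X ✗.
  U = {42, 44, 45}: f^{-1}(U) = {o} ∉ τ_X ✗.
  U = {43, 44, 45}: f^{-1}(U) = {o, p} ∈ τ_X ✓.
  U = {42, 43, 44, 45}: f^{-1}(U) = {o, p} ∈ τ_X ✓.
Found U = {44} with f^{-1}(U) = {o} not in τ_X. Therefore f is NOT continuous.


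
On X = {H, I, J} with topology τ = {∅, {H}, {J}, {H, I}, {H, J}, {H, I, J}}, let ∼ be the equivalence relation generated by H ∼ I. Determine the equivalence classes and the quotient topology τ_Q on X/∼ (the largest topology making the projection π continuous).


X/∼ = {[H=I], [J]}; |τ_Q| = 4.

Equivalence classes: [H=I], [J].
Quotient map π: X → X/∼ sends H ↦ [H=I], I ↦ [H=I], J ↦ [J].
For each subset V ⊆ X/∼, compute π^{-1}(V) ⊆ X and check whether π^{-1}(V) ∈ τ. V is open in τ_Q iff π^{-1}(V) ∈ τ.
  V = {}: π^{-1}(V) = ∅ ∈ τ ✓.
  V = {[H=I]}: π^{-1}(V) = {H, I} ∈ τ ✓.
  V = {[J]}: π^{-1}(V) = {J} ∈ τ ✓.
  V = {[H=I], [J]}: π^{-1}(V) = {H, I, J} ∈ τ ✓.
Open sets in the quotient: τ_Q = {{}, {[H=I]}, {[J]}, {[H=I], [J]}} (4 elements).


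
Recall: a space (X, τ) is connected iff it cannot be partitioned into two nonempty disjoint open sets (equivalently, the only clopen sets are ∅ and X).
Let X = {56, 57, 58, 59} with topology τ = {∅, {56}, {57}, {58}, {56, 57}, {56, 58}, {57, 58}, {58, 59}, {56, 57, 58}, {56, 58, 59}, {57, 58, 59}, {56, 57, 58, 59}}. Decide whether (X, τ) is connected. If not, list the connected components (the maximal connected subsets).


(X, τ) is disconnected; components = [{56}, {57}, {58, 59}].

Find clopen sets (U ∈ τ with X ∖ U ∈ τ):
  U = ∅, X ∖ U = {56, 57, 58, 59} — both open, so U is clopen.
  U = {56}, X ∖ U = {57, 58, 59} — both open, so U is clopen.
  U = {57}, X ∖ U = {56, 58, 59} — both open, so U is clopen.
  U = {56, 57}, X ∖ U = {58, 59} — both open, so U is clopen.
  U = {58, 59}, X ∖ U = {56, 57} — both open, so U is clopen.
  U = {56, 58, 59}, X ∖ U = {57} — both open, so U is clopen.
  U = {57, 58, 59}, X ∖ U = {56} — both open, so U is clopen.
  U = {56, 57, 58, 59}, X ∖ U = ∅ — both open, so U is clopen.
Nontrivial clopen(s) exist: e.g. {57, 58, 59}. So (X, τ) is disconnected.
Compute connected components by grouping points that agree on all clopens:
  component: {56}
  component: {57}
  component: {58, 59}


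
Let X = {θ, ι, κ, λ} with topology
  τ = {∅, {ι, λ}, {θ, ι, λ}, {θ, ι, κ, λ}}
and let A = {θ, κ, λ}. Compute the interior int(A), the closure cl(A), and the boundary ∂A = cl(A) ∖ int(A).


int(A) = ∅, cl(A) = {θ, ι, κ, λ}, ∂A = {θ, ι, κ, λ}.

Closed sets in (X, τ) are complements of opens:
  closed(X, τ) = {∅, {κ}, {θ, κ}, {θ, ι, κ, λ}}.
int(A) = ⋃ {U ∈ τ : U ⊆ A}. Opens contained in A: ∅.
Taking the union of these: int(A) = ∅.
cl(A) = ⋂ {C closed : A ⊆ C}. Closed sets containing A: {θ, ι, κ, λ}.
Intersecting these: cl(A) = {θ, ι, κ, λ}.
∂A = cl(A) ∖ int(A) = {θ, ι, κ, λ} ∖ ∅ = {θ, ι, κ, λ}.


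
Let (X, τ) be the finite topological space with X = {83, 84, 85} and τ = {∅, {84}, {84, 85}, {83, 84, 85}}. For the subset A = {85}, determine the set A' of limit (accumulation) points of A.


A' = {83}

For each x ∈ X, list the open sets U ∈ τ with x ∈ U, then check whether U ∩ (A ∖ {x}) ≠ ∅ for every such U.
  x = 83: opens ∋ x are {83, 84, 85}; each meets A ∖ {83}, so x IS a limit point.
  x = 84: open {84} ∋ x has {84} ∩ (A ∖ {84}) = ∅, so x is NOT a limit point.
  x = 85: open {84, 85} ∋ x has {84, 85} ∩ (A ∖ {85}) = ∅, so x is NOT a limit point.
Collecting: A' = {83}.


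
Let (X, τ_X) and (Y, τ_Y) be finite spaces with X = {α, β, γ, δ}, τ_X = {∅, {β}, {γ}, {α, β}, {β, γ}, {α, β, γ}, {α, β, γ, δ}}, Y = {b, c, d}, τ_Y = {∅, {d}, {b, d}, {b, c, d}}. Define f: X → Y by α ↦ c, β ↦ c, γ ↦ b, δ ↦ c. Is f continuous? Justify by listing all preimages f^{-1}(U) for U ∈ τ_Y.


f IS continuous.

Compute f^{-1}(U) for each U ∈ τ_Y:
  U = ∅: f^{-1}(U) = ∅ ∈ τ_X ✓.
  U = {d}: f^{-1}(U) = ∅ ∈ τ_X ✓.
  U = {b, d}: f^{-1}(U) = {γ} ∈ τ_X ✓.
  U = {b, c, d}: f^{-1}(U) = {α, β, γ, δ} ∈ τ_X ✓.
Every preimage lies in τ_X, so f IS continuous.


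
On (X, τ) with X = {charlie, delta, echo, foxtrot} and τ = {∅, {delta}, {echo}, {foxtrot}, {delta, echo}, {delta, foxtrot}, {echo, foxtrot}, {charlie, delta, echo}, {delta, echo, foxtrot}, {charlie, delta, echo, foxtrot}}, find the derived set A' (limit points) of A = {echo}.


A' = {charlie}

For each x ∈ X, list the open sets U ∈ τ with x ∈ U, then check whether U ∩ (A ∖ {x}) ≠ ∅ for every such U.
  x = charlie: opens ∋ x are {charlie, delta, echo}, {charlie, delta, echo, foxtrot}; each meets A ∖ {charlie}, so x IS a limit point.
  x = delta: open {delta} ∋ x has {delta} ∩ (A ∖ {delta}) = ∅, so x is NOT a limit point.
  x = echo: open {echo} ∋ x has {echo} ∩ (A ∖ {echo}) = ∅, so x is NOT a limit point.
  x = foxtrot: open {foxtrot} ∋ x has {foxtrot} ∩ (A ∖ {foxtrot}) = ∅, so x is NOT a limit point.
Collecting: A' = {charlie}.


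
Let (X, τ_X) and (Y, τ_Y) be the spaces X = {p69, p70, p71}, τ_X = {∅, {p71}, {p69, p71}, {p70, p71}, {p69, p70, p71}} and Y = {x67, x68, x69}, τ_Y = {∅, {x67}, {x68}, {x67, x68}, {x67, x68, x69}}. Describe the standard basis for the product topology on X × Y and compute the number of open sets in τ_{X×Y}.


Basis B = {∅ × ∅, {p71} × {x67}, {p71} × {x68}, {p69, p71} × {x67}, {p69, p71} × {x68}, {p70, p71} × {x67}, {p70, p71} × {x68}, {p71} × {x67, x68}, {p69, p70, p71} × {x67}, {p69, p70, p71} × {x68}, {p71} × {x67, x68, x69}, {p69, p71} × {x67, x68}, {p70, p71} × {x67, x68}, {p69, p71} × {x67, x68, x69}, {p69, p70, p71} × {x67, x68}, {p70, p71} × {x67, x68, x69}, {p69, p70, p71} × {x67, x68, x69}}; |τ_{X×Y}| = 50.

Enumerate products U × V with U ∈ τ_X, V ∈ τ_Y (deduplicated):
  ∅ × ∅ = {} (∅)
  {p71} × {x67} = {(p71,x67)}
  {p71} × {x68} = {(p71,x68)}
  {p69, p71} × {x67} = {(p69,x67), (p71,x67)}
  {p69, p71} × {x68} = {(p69,x68), (p71,x68)}
  {p70, p71} × {x67} = {(p70,x67), (p71,x67)}
  {p70, p71} × {x68} = {(p70,x68), (p71,x68)}
  {p71} × {x67, x68} = {(p71,x67), (p71,x68)}
  {p69, p70, p71} × {x67} = {(p69,x67), (p70,x67), (p71,x67)}
  {p69, p70, p71} × {x68} = {(p69,x68), (p70,x68), (p71,x68)}
  {p71} × {x67, x68, x69} = {(p71,x67), (p71,x68), (p71,x69)}
  {p69, p71} × {x67, x68} = {(p69,x67), (p69,x68), (p71,x67), (p71,x68)}
  {p70, p71} × {x67, x68} = {(p70,x67), (p70,x68), (p71,x67), (p71,x68)}
  {p69, p71} × {x67, x68, x69} = {(p69,x67), (p69,x68), (p69,x69), (p71,x67), (p71,x68), (p71,x69)}
  {p69, p70, p71} × {x67, x68} = {(p69,x67), (p69,x68), (p70,x67), (p70,x68), (p71,x67), (p71,x68)}
  {p70, p71} × {x67, x68, x69} = {(p70,x67), (p70,x68), (p70,x69), (p71,x67), (p71,x68), (p71,x69)}
  {p69, p70, p71} × {x67, x68, x69} = {(p69,x67), (p69,x68), (p69,x69), (p70,x67), (p70,x68), (p70,x69), (p71,x67), (p71,x68), (p71,x69)}
These 17 distinct sets form the basis B.
Close under arbitrary unions to get τ_{X×Y}; counting gives |τ_{X×Y}| = 50.


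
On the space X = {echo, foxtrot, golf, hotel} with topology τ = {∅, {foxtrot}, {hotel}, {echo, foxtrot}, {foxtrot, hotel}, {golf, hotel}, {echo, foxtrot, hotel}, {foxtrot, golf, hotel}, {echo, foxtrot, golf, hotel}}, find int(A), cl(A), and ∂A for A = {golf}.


int(A) = ∅, cl(A) = {golf}, ∂A = {golf}.

Closed sets in (X, τ) are complements of opens:
  closed(X, τ) = {∅, {echo}, {golf}, {echo, foxtrot}, {echo, golf}, {golf, hotel}, {echo, foxtrot, golf}, {echo, golf, hotel}, {echo, foxtrot, golf, hotel}}.
int(A) = ⋃ {U ∈ τ : U ⊆ A}. Opens contained in A: ∅.
Taking the union of these: int(A) = ∅.
cl(A) = ⋂ {C closed : A ⊆ C}. Closed sets containing A: {golf}, {echo, golf}, {golf, hotel}, {echo, foxtrot, golf}, {echo, golf, hotel}, {echo, foxtrot, golf, hotel}.
Intersecting these: cl(A) = {golf}.
∂A = cl(A) ∖ int(A) = {golf} ∖ ∅ = {golf}.


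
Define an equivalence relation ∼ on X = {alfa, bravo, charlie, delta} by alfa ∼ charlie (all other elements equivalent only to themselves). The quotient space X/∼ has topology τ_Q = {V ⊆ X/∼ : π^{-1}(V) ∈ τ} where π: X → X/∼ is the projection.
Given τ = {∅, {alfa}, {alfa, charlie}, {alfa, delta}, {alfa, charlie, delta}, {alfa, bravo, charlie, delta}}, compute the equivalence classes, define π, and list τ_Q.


X/∼ = {[alfa=charlie], [bravo], [delta]}; |τ_Q| = 4.

Equivalence classes: [alfa=charlie], [bravo], [delta].
Quotient map π: X → X/∼ sends alfa ↦ [alfa=charlie], bravo ↦ [bravo], charlie ↦ [alfa=charlie], delta ↦ [delta].
For each subset V ⊆ X/∼, compute π^{-1}(V) ⊆ X and check whether π^{-1}(V) ∈ τ. V is open in τ_Q iff π^{-1}(V) ∈ τ.
  V = {}: π^{-1}(V) = ∅ ∈ τ ✓.
  V = {[alfa=charlie]}: π^{-1}(V) = {alfa, charlie} ∈ τ ✓.
  V = {[bravo]}: π^{-1}(V) = {bravo} ∉ τ ✗.
  V = {[alfa=charlie], [bravo]}: π^{-1}(V) = {alfa, bravo, charlie} ∉ τ ✗.
  V = {[delta]}: π^{-1}(V) = {delta} ∉ τ ✗.
  V = {[alfa=charlie], [delta]}: π^{-1}(V) = {alfa, charlie, delta} ∈ τ ✓.
  V = {[bravo], [delta]}: π^{-1}(V) = {bravo, delta} ∉ τ ✗.
  V = {[alfa=charlie], [bravo], [delta]}: π^{-1}(V) = {alfa, bravo, charlie, delta} ∈ τ ✓.
Open sets in the quotient: τ_Q = {{}, {[alfa=charlie]}, {[alfa=charlie], [delta]}, {[alfa=charlie], [bravo], [delta]}} (4 elements).


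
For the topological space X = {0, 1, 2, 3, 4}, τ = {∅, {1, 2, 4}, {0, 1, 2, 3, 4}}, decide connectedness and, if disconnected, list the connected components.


(X, τ) is connected.

Find clopen sets (U ∈ τ with X ∖ U ∈ τ):
  U = ∅, X ∖ U = {0, 1, 2, 3, 4} — both open, so U is clopen.
  U = {0, 1, 2, 3, 4}, X ∖ U = ∅ — both open, so U is clopen.
Only trivial clopens (∅ and X) exist, so (X, τ) is connected.
Compute connected components by grouping points that agree on all clopens:
  component: {0, 1, 2, 3, 4}


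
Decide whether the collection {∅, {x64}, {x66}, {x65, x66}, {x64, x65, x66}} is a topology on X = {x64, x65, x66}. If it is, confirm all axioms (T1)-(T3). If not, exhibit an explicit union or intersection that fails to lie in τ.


τ is NOT a topology on X.

Axiom (T1): ∅ ∈ τ? Yes; X ∈ τ? Yes.
Axiom (T2/T3): check pairwise unions and intersections of members of τ.
Counterexample for (T2): {x64} ∪ {x66} = {x64, x66} ∉ τ. Therefore τ is NOT a topology.


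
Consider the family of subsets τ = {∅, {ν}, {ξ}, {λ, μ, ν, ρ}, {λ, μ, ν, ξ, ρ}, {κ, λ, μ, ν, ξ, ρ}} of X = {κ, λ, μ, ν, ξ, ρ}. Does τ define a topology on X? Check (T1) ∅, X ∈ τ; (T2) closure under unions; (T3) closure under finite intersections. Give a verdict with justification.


τ is NOT a topology on X.

Axiom (T1): ∅ ∈ τ? Yes; X ∈ τ? Yes.
Axiom (T2/T3): check pairwise unions and intersections of members of τ.
Counterexample for (T2): {ν} ∪ {ξ} = {ν, ξ} ∉ τ. Therefore τ is NOT a topology.


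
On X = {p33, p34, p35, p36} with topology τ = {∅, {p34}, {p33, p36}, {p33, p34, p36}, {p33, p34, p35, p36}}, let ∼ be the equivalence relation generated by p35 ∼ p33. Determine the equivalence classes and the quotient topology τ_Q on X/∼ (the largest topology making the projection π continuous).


X/∼ = {[p33=p35], [p34], [p36]}; |τ_Q| = 3.

Equivalence classes: [p33=p35], [p34], [p36].
Quotient map π: X → X/∼ sends p33 ↦ [p33=p35], p34 ↦ [p34], p35 ↦ [p33=p35], p36 ↦ [p36].
For each subset V ⊆ X/∼, compute π^{-1}(V) ⊆ X and check whether π^{-1}(V) ∈ τ. V is open in τ_Q iff π^{-1}(V) ∈ τ.
  V = {}: π^{-1}(V) = ∅ ∈ τ ✓.
  V = {[p33=p35]}: π^{-1}(V) = {p33, p35} ∉ τ ✗.
  V = {[p34]}: π^{-1}(V) = {p34} ∈ τ ✓.
  V = {[p33=p35], [p34]}: π^{-1}(V) = {p33, p34, p35} ∉ τ ✗.
  V = {[p36]}: π^{-1}(V) = {p36} ∉ τ ✗.
  V = {[p33=p35], [p36]}: π^{-1}(V) = {p33, p35, p36} ∉ τ ✗.
  V = {[p34], [p36]}: π^{-1}(V) = {p34, p36} ∉ τ ✗.
  V = {[p33=p35], [p34], [p36]}: π^{-1}(V) = {p33, p34, p35, p36} ∈ τ ✓.
Open sets in the quotient: τ_Q = {{}, {[p34]}, {[p33=p35], [p34], [p36]}} (3 elements).


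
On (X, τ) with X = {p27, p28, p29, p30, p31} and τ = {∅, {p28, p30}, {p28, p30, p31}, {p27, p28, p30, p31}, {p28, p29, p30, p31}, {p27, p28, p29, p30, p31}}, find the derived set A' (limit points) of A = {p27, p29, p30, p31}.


A' = {p27, p28, p29, p31}

For each x ∈ X, list the open sets U ∈ τ with x ∈ U, then check whether U ∩ (A ∖ {x}) ≠ ∅ for every such U.
  x = p27: opens ∋ x are {p27, p28, p30, p31}, {p27, p28, p29, p30, p31}; each meets A ∖ {p27}, so x IS a limit point.
  x = p28: opens ∋ x are {p28, p30}, {p28, p30, p31}, {p27, p28, p30, p31}, {p28, p29, p30, p31}, {p27, p28, p29, p30, p31}; each meets A ∖ {p28}, so x IS a limit point.
  x = p29: opens ∋ x are {p28, p29, p30, p31}, {p27, p28, p29, p30, p31}; each meets A ∖ {p29}, so x IS a limit point.
  x = p30: open {p28, p30} ∋ x has {p28, p30} ∩ (A ∖ {p30}) = ∅, so x is NOT a limit point.
  x = p31: opens ∋ x are {p28, p30, p31}, {p27, p28, p30, p31}, {p28, p29, p30, p31}, {p27, p28, p29, p30, p31}; each meets A ∖ {p31}, so x IS a limit point.
Collecting: A' = {p27, p28, p29, p31}.


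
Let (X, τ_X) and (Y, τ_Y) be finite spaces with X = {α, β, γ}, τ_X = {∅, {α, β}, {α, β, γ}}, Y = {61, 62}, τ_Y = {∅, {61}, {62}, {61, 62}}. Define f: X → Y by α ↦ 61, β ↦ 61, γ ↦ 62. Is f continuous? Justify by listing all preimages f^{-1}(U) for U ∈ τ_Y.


f is NOT continuous.

Compute f^{-1}(U) for each U ∈ τ_Y:
  U = ∅: f^{-1}(U) = ∅ ∈ τ_X ✓.
  U = {61}: f^{-1}(U) = {α, β} ∈ τ_X ✓.
  U = {62}: f^{-1}(U) = {γ} ∉ τ_X ✗.
  U = {61, 62}: f^{-1}(U) = {α, β, γ} ∈ τ_X ✓.
Found U = {62} with f^{-1}(U) = {γ} not in τ_X. Therefore f is NOT continuous.
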